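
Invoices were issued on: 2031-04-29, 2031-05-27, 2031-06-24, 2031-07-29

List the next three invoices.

2031-08-26, 2031-09-30, 2031-10-28

Every date is a Tuesday; gaps 28, 28, 35 days.
Each is the last Tuesday of its month (at least one falls on the 29th or later, ruling out '4th Tuesday').
August 2031 ends with Tuesday 2031-08-26.
September 2031 ends with Tuesday 2031-09-30.
October 2031 ends with Tuesday 2031-10-28.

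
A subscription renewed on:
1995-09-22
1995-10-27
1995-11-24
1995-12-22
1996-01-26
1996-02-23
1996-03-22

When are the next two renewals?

All dates are Fridays, 35, 28, 28, 35, 28, 28 days apart.
Specifically, the 4th Friday of each month.
4th Friday of April 1996: 1996-04-26.
May 1996 — 4th Friday is 1996-05-24.

1996-04-26, 1996-05-24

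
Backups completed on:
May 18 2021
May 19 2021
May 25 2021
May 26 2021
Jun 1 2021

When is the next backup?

Jun 2 2021

Every event lands on a Tuesday or Wednesday (gaps cycle 1, 6, 1, 6).
So the schedule is: every Tuesday and Wednesday.
The following Wednesday is Jun 2 2021.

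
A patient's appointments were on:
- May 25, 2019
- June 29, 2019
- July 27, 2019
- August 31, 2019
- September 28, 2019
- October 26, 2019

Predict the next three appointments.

November 30, 2019; December 28, 2019; January 25, 2020

These are Saturdays with 35, 28, 35, 28, 28-day gaps.
Each is the final Saturday of its month — June 29, 2019 is past the 28th, so '4th Saturday' doesn't fit.
Last Saturday of November 2019: November 30, 2019.
December 2019 ends with Saturday December 28, 2019.
Last Saturday of January 2020: January 25, 2020.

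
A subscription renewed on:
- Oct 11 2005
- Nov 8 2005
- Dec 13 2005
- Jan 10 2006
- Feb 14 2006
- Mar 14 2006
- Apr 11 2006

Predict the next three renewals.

May 9 2006, Jun 13 2006, Jul 11 2006

Gaps: 28, 35, 28, 35, 28, 28 days — a mix of 28 and 35. Every date is a Tuesday.
Each is the 2nd Tuesday of its month.
2nd Tuesday of May 2006: May 9 2006.
2nd Tuesday of June 2006: Jun 13 2006.
2nd Tuesday of July 2006: Jul 11 2006.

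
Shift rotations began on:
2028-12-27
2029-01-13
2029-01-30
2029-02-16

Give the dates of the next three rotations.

2029-03-05, 2029-03-22, 2029-04-08

The spacing is 17, 17, 17 days — always 17 days.
2029-02-16 + 17 days = 2029-03-05.
2029-03-05 + 17 days = 2029-03-22.
2029-03-22 + 17 days = 2029-04-08.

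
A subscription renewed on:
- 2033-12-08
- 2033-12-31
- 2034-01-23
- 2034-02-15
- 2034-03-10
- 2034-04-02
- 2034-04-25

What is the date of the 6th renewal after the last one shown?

2034-09-10

Every event comes 23 days after the last (23, 23, 23, 23, 23, 23).
2034-04-25 + 23 days = 2034-05-18.
2034-05-18 + 23 days = 2034-06-10.
2034-06-10 + 23 days = 2034-07-03.
2034-07-03 + 23 days = 2034-07-26.
2034-07-26 + 23 days = 2034-08-18.
2034-08-18 + 23 days = 2034-09-10.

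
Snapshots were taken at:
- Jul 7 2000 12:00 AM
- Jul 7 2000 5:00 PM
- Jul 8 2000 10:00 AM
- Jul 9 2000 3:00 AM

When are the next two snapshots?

Gaps: 17, 17, 17 hours — each event is 17 hours after the previous one.
Jul 9 2000 3:00 AM + 17 h = Jul 9 2000 8:00 PM.
Jul 9 2000 8:00 PM + 17 h = Jul 10 2000 1:00 PM.

Jul 9 2000 8:00 PM, Jul 10 2000 1:00 PM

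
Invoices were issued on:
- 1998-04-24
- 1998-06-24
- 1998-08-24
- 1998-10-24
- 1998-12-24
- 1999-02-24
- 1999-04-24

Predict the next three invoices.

The day-of-month is always 24 (61, 61, 61, 61, 62, 59 days between events).
So this recurs on the 24th of every 2 months.
Next: June 1999 → 1999-06-24.
August 1999: 1999-08-24.
October 1999: 1999-10-24.

1999-06-24, 1999-08-24, 1999-10-24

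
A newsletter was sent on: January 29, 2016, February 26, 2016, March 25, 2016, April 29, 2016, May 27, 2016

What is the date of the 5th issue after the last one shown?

All Fridays; the gaps (28, 28, 35, 28) vary with month length.
This is the last Friday of each month.
Last Friday of June 2016: June 24, 2016.
Last Friday of July 2016: July 29, 2016.
August 2016 ends with Friday August 26, 2016.
September 2016 ends with Friday September 30, 2016.
October 2016 ends with Friday October 28, 2016.

October 28, 2016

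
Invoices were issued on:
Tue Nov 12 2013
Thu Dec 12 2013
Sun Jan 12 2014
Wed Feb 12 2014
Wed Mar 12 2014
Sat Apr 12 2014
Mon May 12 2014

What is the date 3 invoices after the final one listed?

Tue Aug 12 2014

Gaps: 30, 31, 31, 28, 31, 30 days — not constant. Every event is on the 12th of the month.
Pattern: the 12th of each month.
June 2014: Thu Jun 12 2014.
July 2014: Sat Jul 12 2014.
Next: August 2014 → Tue Aug 12 2014.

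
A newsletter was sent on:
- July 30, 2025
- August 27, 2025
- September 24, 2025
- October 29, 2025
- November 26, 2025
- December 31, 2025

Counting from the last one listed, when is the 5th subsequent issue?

May 27, 2026

All Wednesdays; the gaps (28, 28, 35, 28, 35) vary with month length.
This is the last Wednesday of each month.
Last Wednesday of January 2026: January 28, 2026.
February 2026 ends with Wednesday February 25, 2026.
Last Wednesday of March 2026: March 25, 2026.
Last Wednesday of April 2026: April 29, 2026.
May 2026 ends with Wednesday May 27, 2026.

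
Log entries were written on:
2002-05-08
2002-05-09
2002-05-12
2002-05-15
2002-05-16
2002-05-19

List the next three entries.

2002-05-22, 2002-05-23, 2002-05-26

The gap pattern 1, 3, 3, 1, 3 repeats every 3 events.
These are the Wednesdays, Thursdays and Sundays of each week.
The following Wednesday is 2002-05-22.
Next Thursday: 2002-05-23.
Next Sunday: 2002-05-26.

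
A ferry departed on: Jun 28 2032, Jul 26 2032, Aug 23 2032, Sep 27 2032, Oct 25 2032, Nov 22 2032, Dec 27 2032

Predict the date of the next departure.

Jan 24 2033

These are Mondays at 28- or 35-day spacing (28, 28, 35, 28, 28, 35).
The pattern: 4th Monday of the month.
4th Monday of January 2033: Jan 24 2033.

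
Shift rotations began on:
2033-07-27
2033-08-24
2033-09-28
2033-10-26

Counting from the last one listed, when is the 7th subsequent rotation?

2034-05-24

These are Wednesdays at 28- or 35-day spacing (28, 35, 28).
The pattern: 4th Wednesday of the month.
4th Wednesday of November 2033: 2033-11-23.
December 2033 — 4th Wednesday is 2033-12-28.
4th Wednesday of January 2034: 2034-01-25.
February 2034 — 4th Wednesday is 2034-02-22.
March 2034 — 4th Wednesday is 2034-03-22.
April 2034 — 4th Wednesday is 2034-04-26.
4th Wednesday of May 2034: 2034-05-24.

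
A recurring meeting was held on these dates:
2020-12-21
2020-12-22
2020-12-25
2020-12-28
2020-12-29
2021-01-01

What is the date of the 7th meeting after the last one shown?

2021-01-18

Every event lands on a Monday or Tuesday or Friday (gaps cycle 1, 3, 3, 1, 3).
So the schedule is: every Monday, Tuesday and Friday.
Next Monday: 2021-01-04.
Next Tuesday: 2021-01-05.
Next Friday: 2021-01-08.
Next Monday: 2021-01-11.
Next Tuesday: 2021-01-12.
Next Friday: 2021-01-15.
Next Monday: 2021-01-18.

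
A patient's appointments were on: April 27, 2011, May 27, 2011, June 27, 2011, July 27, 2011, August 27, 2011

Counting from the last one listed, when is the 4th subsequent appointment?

The day-of-month is always 27 (30, 31, 30, 31 days between events).
So this recurs on the 27th of each month.
Next: September 2011 → September 27, 2011.
Next: October 2011 → October 27, 2011.
Next: November 2011 → November 27, 2011.
December 2011: December 27, 2011.

December 27, 2011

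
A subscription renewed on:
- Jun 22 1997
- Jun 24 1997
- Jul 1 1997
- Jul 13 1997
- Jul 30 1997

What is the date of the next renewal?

Intervals are 2, 7, 12, 17 days — an arithmetic progression with common difference 5.
Next gap: 22 days. Jul 30 1997 + 22 days = Aug 21 1997.

Aug 21 1997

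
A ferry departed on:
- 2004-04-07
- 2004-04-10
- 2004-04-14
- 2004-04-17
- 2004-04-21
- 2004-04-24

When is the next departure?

The gap pattern 3, 4, 3, 4, 3 repeats every 2 events.
These are the Wednesdays and Saturdays of each week.
The following Wednesday is 2004-04-28.

2004-04-28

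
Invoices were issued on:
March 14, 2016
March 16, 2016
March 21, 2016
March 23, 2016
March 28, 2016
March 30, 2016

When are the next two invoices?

April 4, 2016; April 6, 2016

Every event lands on a Monday or Wednesday (gaps cycle 2, 5, 2, 5, 2).
So the schedule is: every Monday and Wednesday.
Next Monday: April 4, 2016.
Next Wednesday: April 6, 2016.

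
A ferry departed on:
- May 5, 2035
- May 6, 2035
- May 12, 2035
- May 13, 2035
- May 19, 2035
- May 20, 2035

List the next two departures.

Gaps: 1, 6, 1, 6, 1 days — not constant, but cyclic with period 2.
The events fall on every Saturday and Sunday.
The following Saturday is May 26, 2035.
Next Sunday: May 27, 2035.

May 26, 2035; May 27, 2035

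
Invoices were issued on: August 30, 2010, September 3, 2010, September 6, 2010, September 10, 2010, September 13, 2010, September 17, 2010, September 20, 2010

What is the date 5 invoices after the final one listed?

Every event lands on a Monday or Friday (gaps cycle 4, 3, 4, 3, 4, 3).
So the schedule is: every Monday and Friday.
Next Friday: September 24, 2010.
Next Monday: September 27, 2010.
The following Friday is October 1, 2010.
The following Monday is October 4, 2010.
The following Friday is October 8, 2010.

October 8, 2010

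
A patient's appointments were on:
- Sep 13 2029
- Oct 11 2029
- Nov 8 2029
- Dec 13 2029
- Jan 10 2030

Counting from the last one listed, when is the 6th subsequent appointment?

Jul 11 2030

All dates are Thursdays, 28, 28, 35, 28 days apart.
Specifically, the 2nd Thursday of each month.
February 2030 — 2nd Thursday is Feb 14 2030.
March 2030 — 2nd Thursday is Mar 14 2030.
April 2030 — 2nd Thursday is Apr 11 2030.
May 2030 — 2nd Thursday is May 9 2030.
2nd Thursday of June 2030: Jun 13 2030.
2nd Thursday of July 2030: Jul 11 2030.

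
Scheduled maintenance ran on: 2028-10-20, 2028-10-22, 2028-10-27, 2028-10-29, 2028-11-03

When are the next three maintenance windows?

The gap pattern 2, 5, 2, 5 repeats every 2 events.
These are the Fridays and Sundays of each week.
The following Sunday is 2028-11-05.
The following Friday is 2028-11-10.
Next Sunday: 2028-11-12.

2028-11-05, 2028-11-10, 2028-11-12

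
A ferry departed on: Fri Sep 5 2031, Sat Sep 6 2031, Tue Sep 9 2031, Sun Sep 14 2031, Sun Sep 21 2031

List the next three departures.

Tue Sep 30 2031, Sat Oct 11 2031, Fri Oct 24 2031

Gaps: 1, 3, 5, 7 days — each gap is 2 larger than the previous one.
Next gap: 9 days. Sun Sep 21 2031 + 9 days = Tue Sep 30 2031.
Next gap: 11 days. Tue Sep 30 2031 + 11 days = Sat Oct 11 2031.
Next gap: 13 days. Sat Oct 11 2031 + 13 days = Fri Oct 24 2031.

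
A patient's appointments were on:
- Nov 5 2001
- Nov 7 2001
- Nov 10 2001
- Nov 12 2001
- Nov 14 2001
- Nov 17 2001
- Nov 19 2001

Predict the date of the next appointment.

The gap pattern 2, 3, 2, 2, 3, 2 repeats every 3 events.
These are the Mondays, Wednesdays and Saturdays of each week.
Next Wednesday: Nov 21 2001.

Nov 21 2001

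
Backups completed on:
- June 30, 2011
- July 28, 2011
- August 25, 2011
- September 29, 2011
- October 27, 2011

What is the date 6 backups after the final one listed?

These are Thursdays with 28, 28, 35, 28-day gaps.
Each is the final Thursday of its month — June 30, 2011 is past the 28th, so '4th Thursday' doesn't fit.
November 2011 ends with Thursday November 24, 2011.
Last Thursday of December 2011: December 29, 2011.
January 2012 ends with Thursday January 26, 2012.
Last Thursday of February 2012: February 23, 2012.
Last Thursday of March 2012: March 29, 2012.
Last Thursday of April 2012: April 26, 2012.

April 26, 2012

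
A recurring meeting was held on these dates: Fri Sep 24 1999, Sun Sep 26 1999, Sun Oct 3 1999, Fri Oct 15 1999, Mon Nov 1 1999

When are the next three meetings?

The spacing grows by 5 each time: 2, 7, 12, 17 days.
Next gap: 22 days. Mon Nov 1 1999 + 22 days = Tue Nov 23 1999.
Next gap: 27 days. Tue Nov 23 1999 + 27 days = Mon Dec 20 1999.
Next gap: 32 days. Mon Dec 20 1999 + 32 days = Fri Jan 21 2000.

Tue Nov 23 1999, Mon Dec 20 1999, Fri Jan 21 2000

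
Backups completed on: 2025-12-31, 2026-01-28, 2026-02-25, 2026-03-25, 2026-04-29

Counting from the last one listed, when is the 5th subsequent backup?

Every date is a Wednesday; gaps 28, 28, 28, 35 days.
Each is the last Wednesday of its month (at least one falls on the 29th or later, ruling out '4th Wednesday').
May 2026 ends with Wednesday 2026-05-27.
Last Wednesday of June 2026: 2026-06-24.
July 2026 ends with Wednesday 2026-07-29.
August 2026 ends with Wednesday 2026-08-26.
Last Wednesday of September 2026: 2026-09-30.

2026-09-30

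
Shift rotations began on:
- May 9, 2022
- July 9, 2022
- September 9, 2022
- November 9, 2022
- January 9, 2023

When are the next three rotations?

March 9, 2023; May 9, 2023; July 9, 2023

The day-of-month is always 9 (61, 62, 61, 61 days between events).
So this recurs on the 9th of every 2 months.
March 2023: March 9, 2023.
Next: May 2023 → May 9, 2023.
Next: July 2023 → July 9, 2023.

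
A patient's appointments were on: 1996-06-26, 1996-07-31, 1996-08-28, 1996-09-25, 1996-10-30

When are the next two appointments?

1996-11-27, 1996-12-25

All Wednesdays; the gaps (35, 28, 28, 35) vary with month length.
This is the last Wednesday of each month.
Last Wednesday of November 1996: 1996-11-27.
Last Wednesday of December 1996: 1996-12-25.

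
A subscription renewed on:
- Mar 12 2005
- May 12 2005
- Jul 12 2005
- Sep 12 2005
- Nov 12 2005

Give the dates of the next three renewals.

Jan 12 2006, Mar 12 2006, May 12 2006

Gaps: 61, 61, 62, 61 days — not constant. Every event is on the 12th of the month.
Pattern: the 12th of every 2 months.
Next: January 2006 → Jan 12 2006.
Next: March 2006 → Mar 12 2006.
May 2006: May 12 2006.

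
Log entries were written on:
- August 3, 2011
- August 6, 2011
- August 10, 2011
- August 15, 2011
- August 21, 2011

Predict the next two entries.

Gaps: 3, 4, 5, 6 days — each gap is 1 larger than the previous one.
Next gap: 7 days. August 21, 2011 + 7 days = August 28, 2011.
Next gap: 8 days. August 28, 2011 + 8 days = September 5, 2011.

August 28, 2011; September 5, 2011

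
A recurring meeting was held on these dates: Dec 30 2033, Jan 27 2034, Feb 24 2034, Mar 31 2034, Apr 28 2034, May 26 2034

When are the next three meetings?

Jun 30 2034, Jul 28 2034, Aug 25 2034

Every date is a Friday; gaps 28, 28, 35, 28, 28 days.
Each is the last Friday of its month (at least one falls on the 29th or later, ruling out '4th Friday').
June 2034 ends with Friday Jun 30 2034.
Last Friday of July 2034: Jul 28 2034.
August 2034 ends with Friday Aug 25 2034.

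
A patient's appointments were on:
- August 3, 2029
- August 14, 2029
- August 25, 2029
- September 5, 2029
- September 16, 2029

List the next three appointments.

September 27, 2029; October 8, 2029; October 19, 2029

The spacing is 11, 11, 11, 11 days — always 11 days.
September 16, 2029 + 11 days = September 27, 2029.
September 27, 2029 + 11 days = October 8, 2029.
October 8, 2029 + 11 days = October 19, 2029.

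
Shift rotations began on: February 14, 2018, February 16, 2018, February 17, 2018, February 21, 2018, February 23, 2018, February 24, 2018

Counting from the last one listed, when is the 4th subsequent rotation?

The gap pattern 2, 1, 4, 2, 1 repeats every 3 events.
These are the Wednesdays, Fridays and Saturdays of each week.
Next Wednesday: February 28, 2018.
The following Friday is March 2, 2018.
The following Saturday is March 3, 2018.
The following Wednesday is March 7, 2018.

March 7, 2018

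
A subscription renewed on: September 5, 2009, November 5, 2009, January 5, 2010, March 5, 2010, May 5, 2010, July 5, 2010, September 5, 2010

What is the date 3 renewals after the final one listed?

The day-of-month is always 5 (61, 61, 59, 61, 61, 62 days between events).
So this recurs on the 5th of every 2 months.
Next: November 2010 → November 5, 2010.
January 2011: January 5, 2011.
Next: March 2011 → March 5, 2011.

March 5, 2011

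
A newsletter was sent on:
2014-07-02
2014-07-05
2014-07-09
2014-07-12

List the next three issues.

Gaps: 3, 4, 3 days — not constant, but cyclic with period 2.
The events fall on every Wednesday and Saturday.
The following Wednesday is 2014-07-16.
Next Saturday: 2014-07-19.
Next Wednesday: 2014-07-23.

2014-07-16, 2014-07-19, 2014-07-23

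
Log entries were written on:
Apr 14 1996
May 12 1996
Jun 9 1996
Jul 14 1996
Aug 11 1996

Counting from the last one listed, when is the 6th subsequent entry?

Feb 9 1997

All dates are Sundays, 28, 28, 35, 28 days apart.
Specifically, the 2nd Sunday of each month.
2nd Sunday of September 1996: Sep 8 1996.
2nd Sunday of October 1996: Oct 13 1996.
2nd Sunday of November 1996: Nov 10 1996.
2nd Sunday of December 1996: Dec 8 1996.
2nd Sunday of January 1997: Jan 12 1997.
2nd Sunday of February 1997: Feb 9 1997.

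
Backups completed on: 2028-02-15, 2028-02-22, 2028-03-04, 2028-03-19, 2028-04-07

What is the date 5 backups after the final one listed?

The spacing grows by 4 each time: 7, 11, 15, 19 days.
Next gap: 23 days. 2028-04-07 + 23 days = 2028-04-30.
Next gap: 27 days. 2028-04-30 + 27 days = 2028-05-27.
Next gap: 31 days. 2028-05-27 + 31 days = 2028-06-27.
Next gap: 35 days. 2028-06-27 + 35 days = 2028-08-01.
Next gap: 39 days. 2028-08-01 + 39 days = 2028-09-09.

2028-09-09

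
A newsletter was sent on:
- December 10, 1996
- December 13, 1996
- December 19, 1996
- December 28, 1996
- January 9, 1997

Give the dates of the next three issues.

Intervals are 3, 6, 9, 12 days — an arithmetic progression with common difference 3.
Next gap: 15 days. January 9, 1997 + 15 days = January 24, 1997.
Next gap: 18 days. January 24, 1997 + 18 days = February 11, 1997.
Next gap: 21 days. February 11, 1997 + 21 days = March 4, 1997.

January 24, 1997; February 11, 1997; March 4, 1997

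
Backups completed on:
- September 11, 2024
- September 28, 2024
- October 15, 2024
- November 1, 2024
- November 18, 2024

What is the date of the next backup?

December 5, 2024

Every event comes 17 days after the last (17, 17, 17, 17).
November 18, 2024 + 17 days = December 5, 2024.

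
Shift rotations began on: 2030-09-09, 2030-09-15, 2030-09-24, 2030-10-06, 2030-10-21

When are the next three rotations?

2030-11-08, 2030-11-29, 2030-12-23

Intervals are 6, 9, 12, 15 days — an arithmetic progression with common difference 3.
Next gap: 18 days. 2030-10-21 + 18 days = 2030-11-08.
Next gap: 21 days. 2030-11-08 + 21 days = 2030-11-29.
Next gap: 24 days. 2030-11-29 + 24 days = 2030-12-23.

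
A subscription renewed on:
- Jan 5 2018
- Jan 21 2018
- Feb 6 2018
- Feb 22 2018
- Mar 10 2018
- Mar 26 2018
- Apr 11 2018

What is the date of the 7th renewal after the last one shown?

Aug 1 2018

Every event comes 16 days after the last (16, 16, 16, 16, 16, 16).
Apr 11 2018 + 16 days = Apr 27 2018.
Apr 27 2018 + 16 days = May 13 2018.
May 13 2018 + 16 days = May 29 2018.
May 29 2018 + 16 days = Jun 14 2018.
Jun 14 2018 + 16 days = Jun 30 2018.
Jun 30 2018 + 16 days = Jul 16 2018.
Jul 16 2018 + 16 days = Aug 1 2018.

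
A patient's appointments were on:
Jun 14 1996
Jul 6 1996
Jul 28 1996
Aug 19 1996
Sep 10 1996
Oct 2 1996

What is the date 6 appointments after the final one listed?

Feb 11 1997

Gaps between consecutive events: 22, 22, 22, 22, 22 days — a constant 22-day interval.
Oct 2 1996 + 22 days = Oct 24 1996.
Oct 24 1996 + 22 days = Nov 15 1996.
Nov 15 1996 + 22 days = Dec 7 1996.
Dec 7 1996 + 22 days = Dec 29 1996.
Dec 29 1996 + 22 days = Jan 20 1997.
Jan 20 1997 + 22 days = Feb 11 1997.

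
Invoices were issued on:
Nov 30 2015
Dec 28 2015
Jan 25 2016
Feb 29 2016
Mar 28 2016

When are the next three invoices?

Apr 25 2016, May 30 2016, Jun 27 2016

These are Mondays with 28, 28, 35, 28-day gaps.
Each is the final Monday of its month — Nov 30 2015 is past the 28th, so '4th Monday' doesn't fit.
April 2016 ends with Monday Apr 25 2016.
May 2016 ends with Monday May 30 2016.
June 2016 ends with Monday Jun 27 2016.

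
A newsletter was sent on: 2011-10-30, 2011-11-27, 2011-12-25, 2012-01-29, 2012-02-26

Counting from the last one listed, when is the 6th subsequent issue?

All Sundays; the gaps (28, 28, 35, 28) vary with month length.
This is the last Sunday of each month.
March 2012 ends with Sunday 2012-03-25.
April 2012 ends with Sunday 2012-04-29.
May 2012 ends with Sunday 2012-05-27.
June 2012 ends with Sunday 2012-06-24.
Last Sunday of July 2012: 2012-07-29.
August 2012 ends with Sunday 2012-08-26.

2012-08-26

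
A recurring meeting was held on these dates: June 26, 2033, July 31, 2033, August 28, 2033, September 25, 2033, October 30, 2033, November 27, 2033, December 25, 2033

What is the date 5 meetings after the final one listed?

May 28, 2034

All Sundays; the gaps (35, 28, 28, 35, 28, 28) vary with month length.
This is the last Sunday of each month.
January 2034 ends with Sunday January 29, 2034.
Last Sunday of February 2034: February 26, 2034.
Last Sunday of March 2034: March 26, 2034.
April 2034 ends with Sunday April 30, 2034.
May 2034 ends with Sunday May 28, 2034.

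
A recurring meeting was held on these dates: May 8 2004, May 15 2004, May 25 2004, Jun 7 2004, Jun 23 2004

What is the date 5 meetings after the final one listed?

Oct 26 2004

The spacing grows by 3 each time: 7, 10, 13, 16 days.
Next gap: 19 days. Jun 23 2004 + 19 days = Jul 12 2004.
Next gap: 22 days. Jul 12 2004 + 22 days = Aug 3 2004.
Next gap: 25 days. Aug 3 2004 + 25 days = Aug 28 2004.
Next gap: 28 days. Aug 28 2004 + 28 days = Sep 25 2004.
Next gap: 31 days. Sep 25 2004 + 31 days = Oct 26 2004.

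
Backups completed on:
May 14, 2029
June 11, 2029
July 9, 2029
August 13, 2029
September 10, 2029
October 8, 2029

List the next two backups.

November 12, 2029; December 10, 2029

These are Mondays at 28- or 35-day spacing (28, 28, 35, 28, 28).
The pattern: 2nd Monday of the month.
2nd Monday of November 2029: November 12, 2029.
December 2029 — 2nd Monday is December 10, 2029.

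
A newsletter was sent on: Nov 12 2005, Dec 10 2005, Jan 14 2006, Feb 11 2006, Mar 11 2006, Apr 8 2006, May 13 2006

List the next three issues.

All dates are Saturdays, 28, 35, 28, 28, 28, 35 days apart.
Specifically, the 2nd Saturday of each month.
June 2006 — 2nd Saturday is Jun 10 2006.
July 2006 — 2nd Saturday is Jul 8 2006.
August 2006 — 2nd Saturday is Aug 12 2006.

Jun 10 2006, Jul 8 2006, Aug 12 2006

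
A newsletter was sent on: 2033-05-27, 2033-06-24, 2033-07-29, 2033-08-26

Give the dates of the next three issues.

2033-09-30, 2033-10-28, 2033-11-25

All Fridays; the gaps (28, 35, 28) vary with month length.
This is the last Friday of each month.
September 2033 ends with Friday 2033-09-30.
Last Friday of October 2033: 2033-10-28.
November 2033 ends with Friday 2033-11-25.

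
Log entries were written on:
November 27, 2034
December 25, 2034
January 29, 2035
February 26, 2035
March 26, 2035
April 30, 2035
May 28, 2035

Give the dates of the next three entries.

These are Mondays with 28, 35, 28, 28, 35, 28-day gaps.
Each is the final Monday of its month — January 29, 2035 is past the 28th, so '4th Monday' doesn't fit.
June 2035 ends with Monday June 25, 2035.
Last Monday of July 2035: July 30, 2035.
Last Monday of August 2035: August 27, 2035.

June 25, 2035; July 30, 2035; August 27, 2035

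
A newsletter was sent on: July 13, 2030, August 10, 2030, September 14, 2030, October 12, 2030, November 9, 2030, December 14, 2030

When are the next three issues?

January 11, 2031; February 8, 2031; March 8, 2031

These are Saturdays at 28- or 35-day spacing (28, 35, 28, 28, 35).
The pattern: 2nd Saturday of the month.
January 2031 — 2nd Saturday is January 11, 2031.
February 2031 — 2nd Saturday is February 8, 2031.
March 2031 — 2nd Saturday is March 8, 2031.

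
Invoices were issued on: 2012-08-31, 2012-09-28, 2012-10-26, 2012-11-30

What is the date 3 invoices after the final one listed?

Every date is a Friday; gaps 28, 28, 35 days.
Each is the last Friday of its month (at least one falls on the 29th or later, ruling out '4th Friday').
December 2012 ends with Friday 2012-12-28.
January 2013 ends with Friday 2013-01-25.
Last Friday of February 2013: 2013-02-22.

2013-02-22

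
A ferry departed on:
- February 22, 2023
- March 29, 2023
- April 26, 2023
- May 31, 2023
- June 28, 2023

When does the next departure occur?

Every date is a Wednesday; gaps 35, 28, 35, 28 days.
Each is the last Wednesday of its month (at least one falls on the 29th or later, ruling out '4th Wednesday').
July 2023 ends with Wednesday July 26, 2023.

July 26, 2023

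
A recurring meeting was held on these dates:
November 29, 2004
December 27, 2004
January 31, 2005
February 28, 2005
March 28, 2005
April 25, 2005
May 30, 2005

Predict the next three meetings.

All Mondays; the gaps (28, 35, 28, 28, 28, 35) vary with month length.
This is the last Monday of each month.
June 2005 ends with Monday June 27, 2005.
Last Monday of July 2005: July 25, 2005.
Last Monday of August 2005: August 29, 2005.

June 27, 2005; July 25, 2005; August 29, 2005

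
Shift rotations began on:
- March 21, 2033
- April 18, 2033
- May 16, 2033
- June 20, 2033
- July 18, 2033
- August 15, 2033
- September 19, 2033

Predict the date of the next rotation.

October 17, 2033

These are Mondays at 28- or 35-day spacing (28, 28, 35, 28, 28, 35).
The pattern: 3rd Monday of the month.
October 2033 — 3rd Monday is October 17, 2033.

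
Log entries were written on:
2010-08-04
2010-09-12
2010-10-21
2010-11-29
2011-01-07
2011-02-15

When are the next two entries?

2011-03-26, 2011-05-04

Every event comes 39 days after the last (39, 39, 39, 39, 39).
2011-02-15 + 39 days = 2011-03-26.
2011-03-26 + 39 days = 2011-05-04.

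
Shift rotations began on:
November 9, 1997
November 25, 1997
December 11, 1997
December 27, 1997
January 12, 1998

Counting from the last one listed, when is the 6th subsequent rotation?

Every event comes 16 days after the last (16, 16, 16, 16).
January 12, 1998 + 16 days = January 28, 1998.
January 28, 1998 + 16 days = February 13, 1998.
February 13, 1998 + 16 days = March 1, 1998.
March 1, 1998 + 16 days = March 17, 1998.
March 17, 1998 + 16 days = April 2, 1998.
April 2, 1998 + 16 days = April 18, 1998.

April 18, 1998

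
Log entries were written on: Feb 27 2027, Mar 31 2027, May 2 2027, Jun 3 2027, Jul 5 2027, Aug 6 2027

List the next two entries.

Every event comes 32 days after the last (32, 32, 32, 32, 32).
Aug 6 2027 + 32 days = Sep 7 2027.
Sep 7 2027 + 32 days = Oct 9 2027.

Sep 7 2027, Oct 9 2027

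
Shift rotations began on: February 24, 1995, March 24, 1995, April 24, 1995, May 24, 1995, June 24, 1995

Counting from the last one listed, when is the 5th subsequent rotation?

The day-of-month is always 24 (28, 31, 30, 31 days between events).
So this recurs on the 24th of each month.
July 1995: July 24, 1995.
August 1995: August 24, 1995.
September 1995: September 24, 1995.
October 1995: October 24, 1995.
November 1995: November 24, 1995.

November 24, 1995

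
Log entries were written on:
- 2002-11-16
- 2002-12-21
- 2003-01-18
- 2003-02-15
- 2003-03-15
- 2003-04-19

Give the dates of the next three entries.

2003-05-17, 2003-06-21, 2003-07-19

All dates are Saturdays, 35, 28, 28, 28, 35 days apart.
Specifically, the 3rd Saturday of each month.
3rd Saturday of May 2003: 2003-05-17.
3rd Saturday of June 2003: 2003-06-21.
July 2003 — 3rd Saturday is 2003-07-19.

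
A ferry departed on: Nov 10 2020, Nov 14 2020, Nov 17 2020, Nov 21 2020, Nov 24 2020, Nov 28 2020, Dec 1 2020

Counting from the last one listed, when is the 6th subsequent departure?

Dec 22 2020

Every event lands on a Tuesday or Saturday (gaps cycle 4, 3, 4, 3, 4, 3).
So the schedule is: every Tuesday and Saturday.
Next Saturday: Dec 5 2020.
The following Tuesday is Dec 8 2020.
The following Saturday is Dec 12 2020.
The following Tuesday is Dec 15 2020.
Next Saturday: Dec 19 2020.
Next Tuesday: Dec 22 2020.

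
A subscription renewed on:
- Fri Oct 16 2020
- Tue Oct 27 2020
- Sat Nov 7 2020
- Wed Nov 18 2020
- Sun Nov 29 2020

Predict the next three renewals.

Thu Dec 10 2020, Mon Dec 21 2020, Fri Jan 1 2021

Gaps between consecutive events: 11, 11, 11, 11 days — a constant 11-day interval.
Sun Nov 29 2020 + 11 days = Thu Dec 10 2020.
Thu Dec 10 2020 + 11 days = Mon Dec 21 2020.
Mon Dec 21 2020 + 11 days = Fri Jan 1 2021.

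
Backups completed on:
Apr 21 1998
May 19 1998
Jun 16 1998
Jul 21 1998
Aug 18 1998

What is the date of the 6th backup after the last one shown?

These are Tuesdays at 28- or 35-day spacing (28, 28, 35, 28).
The pattern: 3rd Tuesday of the month.
September 1998 — 3rd Tuesday is Sep 15 1998.
3rd Tuesday of October 1998: Oct 20 1998.
3rd Tuesday of November 1998: Nov 17 1998.
3rd Tuesday of December 1998: Dec 15 1998.
3rd Tuesday of January 1999: Jan 19 1999.
February 1999 — 3rd Tuesday is Feb 16 1999.

Feb 16 1999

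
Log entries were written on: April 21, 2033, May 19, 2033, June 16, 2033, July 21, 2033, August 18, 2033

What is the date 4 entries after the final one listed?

December 15, 2033

These are Thursdays at 28- or 35-day spacing (28, 28, 35, 28).
The pattern: 3rd Thursday of the month.
September 2033 — 3rd Thursday is September 15, 2033.
October 2033 — 3rd Thursday is October 20, 2033.
3rd Thursday of November 2033: November 17, 2033.
3rd Thursday of December 2033: December 15, 2033.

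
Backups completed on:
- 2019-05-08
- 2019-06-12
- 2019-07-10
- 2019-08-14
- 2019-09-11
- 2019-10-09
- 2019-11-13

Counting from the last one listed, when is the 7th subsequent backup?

2020-06-10

These are Wednesdays at 28- or 35-day spacing (35, 28, 35, 28, 28, 35).
The pattern: 2nd Wednesday of the month.
2nd Wednesday of December 2019: 2019-12-11.
January 2020 — 2nd Wednesday is 2020-01-08.
February 2020 — 2nd Wednesday is 2020-02-12.
March 2020 — 2nd Wednesday is 2020-03-11.
2nd Wednesday of April 2020: 2020-04-08.
2nd Wednesday of May 2020: 2020-05-13.
June 2020 — 2nd Wednesday is 2020-06-10.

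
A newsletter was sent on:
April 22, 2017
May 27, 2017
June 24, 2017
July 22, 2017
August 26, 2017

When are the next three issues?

September 23, 2017; October 28, 2017; November 25, 2017

All dates are Saturdays, 35, 28, 28, 35 days apart.
Specifically, the 4th Saturday of each month.
September 2017 — 4th Saturday is September 23, 2017.
4th Saturday of October 2017: October 28, 2017.
November 2017 — 4th Saturday is November 25, 2017.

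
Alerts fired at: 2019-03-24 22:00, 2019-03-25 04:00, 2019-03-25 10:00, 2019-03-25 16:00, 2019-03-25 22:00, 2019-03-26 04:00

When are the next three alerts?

2019-03-26 10:00, 2019-03-26 16:00, 2019-03-26 22:00

The interval is a steady 6 hours (6, 6, 6, 6, 6).
2019-03-26 04:00 + 6 h = 2019-03-26 10:00.
2019-03-26 10:00 + 6 h = 2019-03-26 16:00.
2019-03-26 16:00 + 6 h = 2019-03-26 22:00.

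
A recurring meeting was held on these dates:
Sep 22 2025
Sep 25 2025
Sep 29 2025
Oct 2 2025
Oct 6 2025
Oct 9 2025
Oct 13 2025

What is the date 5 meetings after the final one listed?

The gap pattern 3, 4, 3, 4, 3, 4 repeats every 2 events.
These are the Mondays and Thursdays of each week.
The following Thursday is Oct 16 2025.
Next Monday: Oct 20 2025.
Next Thursday: Oct 23 2025.
The following Monday is Oct 27 2025.
The following Thursday is Oct 30 2025.

Oct 30 2025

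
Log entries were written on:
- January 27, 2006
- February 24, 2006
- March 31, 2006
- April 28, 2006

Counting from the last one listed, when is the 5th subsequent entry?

These are Fridays with 28, 35, 28-day gaps.
Each is the final Friday of its month — March 31, 2006 is past the 28th, so '4th Friday' doesn't fit.
May 2006 ends with Friday May 26, 2006.
June 2006 ends with Friday June 30, 2006.
July 2006 ends with Friday July 28, 2006.
August 2006 ends with Friday August 25, 2006.
September 2006 ends with Friday September 29, 2006.

September 29, 2006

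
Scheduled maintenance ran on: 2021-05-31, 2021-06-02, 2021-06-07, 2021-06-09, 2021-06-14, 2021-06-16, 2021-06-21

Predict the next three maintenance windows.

2021-06-23, 2021-06-28, 2021-06-30

Gaps: 2, 5, 2, 5, 2, 5 days — not constant, but cyclic with period 2.
The events fall on every Monday and Wednesday.
Next Wednesday: 2021-06-23.
Next Monday: 2021-06-28.
The following Wednesday is 2021-06-30.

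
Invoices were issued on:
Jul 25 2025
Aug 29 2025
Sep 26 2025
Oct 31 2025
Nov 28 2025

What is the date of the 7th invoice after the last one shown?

All Fridays; the gaps (35, 28, 35, 28) vary with month length.
This is the last Friday of each month.
December 2025 ends with Friday Dec 26 2025.
Last Friday of January 2026: Jan 30 2026.
February 2026 ends with Friday Feb 27 2026.
Last Friday of March 2026: Mar 27 2026.
Last Friday of April 2026: Apr 24 2026.
Last Friday of May 2026: May 29 2026.
June 2026 ends with Friday Jun 26 2026.

Jun 26 2026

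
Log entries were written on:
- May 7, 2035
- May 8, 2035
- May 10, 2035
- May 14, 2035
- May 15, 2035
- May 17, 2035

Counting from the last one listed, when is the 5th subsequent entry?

May 29, 2035

Every event lands on a Monday or Tuesday or Thursday (gaps cycle 1, 2, 4, 1, 2).
So the schedule is: every Monday, Tuesday and Thursday.
The following Monday is May 21, 2035.
The following Tuesday is May 22, 2035.
Next Thursday: May 24, 2035.
Next Monday: May 28, 2035.
Next Tuesday: May 29, 2035.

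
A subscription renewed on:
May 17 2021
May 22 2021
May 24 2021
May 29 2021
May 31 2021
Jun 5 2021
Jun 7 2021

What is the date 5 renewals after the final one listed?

Every event lands on a Monday or Saturday (gaps cycle 5, 2, 5, 2, 5, 2).
So the schedule is: every Monday and Saturday.
Next Saturday: Jun 12 2021.
Next Monday: Jun 14 2021.
The following Saturday is Jun 19 2021.
The following Monday is Jun 21 2021.
The following Saturday is Jun 26 2021.

Jun 26 2021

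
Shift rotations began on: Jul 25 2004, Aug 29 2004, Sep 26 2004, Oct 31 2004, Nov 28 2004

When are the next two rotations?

Every date is a Sunday; gaps 35, 28, 35, 28 days.
Each is the last Sunday of its month (at least one falls on the 29th or later, ruling out '4th Sunday').
Last Sunday of December 2004: Dec 26 2004.
Last Sunday of January 2005: Jan 30 2005.

Dec 26 2004, Jan 30 2005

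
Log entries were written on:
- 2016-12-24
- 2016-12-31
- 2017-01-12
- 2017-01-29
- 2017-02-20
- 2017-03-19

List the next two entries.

2017-04-20, 2017-05-27

Intervals are 7, 12, 17, 22, 27 days — an arithmetic progression with common difference 5.
Next gap: 32 days. 2017-03-19 + 32 days = 2017-04-20.
Next gap: 37 days. 2017-04-20 + 37 days = 2017-05-27.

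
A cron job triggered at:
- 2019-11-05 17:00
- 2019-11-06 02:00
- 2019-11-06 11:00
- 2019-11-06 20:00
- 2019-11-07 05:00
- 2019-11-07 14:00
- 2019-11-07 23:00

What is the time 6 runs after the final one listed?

2019-11-10 05:00

Spacing: 9, 9, 9, 9, 9, 9 h — constant 9 h.
2019-11-07 23:00 + 9 h = 2019-11-08 08:00.
2019-11-08 08:00 + 9 h = 2019-11-08 17:00.
2019-11-08 17:00 + 9 h = 2019-11-09 02:00.
2019-11-09 02:00 + 9 h = 2019-11-09 11:00.
2019-11-09 11:00 + 9 h = 2019-11-09 20:00.
2019-11-09 20:00 + 9 h = 2019-11-10 05:00.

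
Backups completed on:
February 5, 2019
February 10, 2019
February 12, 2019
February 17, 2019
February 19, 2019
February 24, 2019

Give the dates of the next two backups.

Every event lands on a Tuesday or Sunday (gaps cycle 5, 2, 5, 2, 5).
So the schedule is: every Tuesday and Sunday.
Next Tuesday: February 26, 2019.
Next Sunday: March 3, 2019.

February 26, 2019; March 3, 2019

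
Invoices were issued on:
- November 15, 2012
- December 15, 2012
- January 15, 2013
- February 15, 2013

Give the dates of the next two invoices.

March 15, 2013; April 15, 2013

The day-of-month is always 15 (30, 31, 31 days between events).
So this recurs on the 15th of each month.
March 2013: March 15, 2013.
Next: April 2013 → April 15, 2013.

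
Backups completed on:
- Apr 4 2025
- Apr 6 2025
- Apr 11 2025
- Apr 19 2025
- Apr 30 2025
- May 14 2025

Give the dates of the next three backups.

May 31 2025, Jun 20 2025, Jul 13 2025

Gaps: 2, 5, 8, 11, 14 days — each gap is 3 larger than the previous one.
Next gap: 17 days. May 14 2025 + 17 days = May 31 2025.
Next gap: 20 days. May 31 2025 + 20 days = Jun 20 2025.
Next gap: 23 days. Jun 20 2025 + 23 days = Jul 13 2025.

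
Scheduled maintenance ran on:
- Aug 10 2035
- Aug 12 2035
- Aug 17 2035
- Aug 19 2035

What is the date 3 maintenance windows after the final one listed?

Gaps: 2, 5, 2 days — not constant, but cyclic with period 2.
The events fall on every Friday and Sunday.
Next Friday: Aug 24 2035.
Next Sunday: Aug 26 2035.
Next Friday: Aug 31 2035.

Aug 31 2035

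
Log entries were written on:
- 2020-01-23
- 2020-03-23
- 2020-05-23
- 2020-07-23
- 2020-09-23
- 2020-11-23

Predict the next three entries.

2021-01-23, 2021-03-23, 2021-05-23

The day-of-month is always 23 (60, 61, 61, 62, 61 days between events).
So this recurs on the 23rd of every 2 months.
January 2021: 2021-01-23.
March 2021: 2021-03-23.
May 2021: 2021-05-23.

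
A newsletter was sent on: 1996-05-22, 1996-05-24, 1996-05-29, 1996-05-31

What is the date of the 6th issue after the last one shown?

1996-06-21

Gaps: 2, 5, 2 days — not constant, but cyclic with period 2.
The events fall on every Wednesday and Friday.
Next Wednesday: 1996-06-05.
The following Friday is 1996-06-07.
The following Wednesday is 1996-06-12.
The following Friday is 1996-06-14.
Next Wednesday: 1996-06-19.
Next Friday: 1996-06-21.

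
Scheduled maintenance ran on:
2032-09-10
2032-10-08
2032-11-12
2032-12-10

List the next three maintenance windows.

Gaps: 28, 35, 28 days — a mix of 28 and 35. Every date is a Friday.
Each is the 2nd Friday of its month.
January 2033 — 2nd Friday is 2033-01-14.
February 2033 — 2nd Friday is 2033-02-11.
March 2033 — 2nd Friday is 2033-03-11.

2033-01-14, 2033-02-11, 2033-03-11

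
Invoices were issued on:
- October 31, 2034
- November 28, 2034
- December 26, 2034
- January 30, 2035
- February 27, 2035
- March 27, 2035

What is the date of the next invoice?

Every date is a Tuesday; gaps 28, 28, 35, 28, 28 days.
Each is the last Tuesday of its month (at least one falls on the 29th or later, ruling out '4th Tuesday').
Last Tuesday of April 2035: April 24, 2035.

April 24, 2035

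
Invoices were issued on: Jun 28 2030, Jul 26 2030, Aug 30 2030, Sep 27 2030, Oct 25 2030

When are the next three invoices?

Nov 29 2030, Dec 27 2030, Jan 31 2031

These are Fridays with 28, 35, 28, 28-day gaps.
Each is the final Friday of its month — Aug 30 2030 is past the 28th, so '4th Friday' doesn't fit.
Last Friday of November 2030: Nov 29 2030.
December 2030 ends with Friday Dec 27 2030.
January 2031 ends with Friday Jan 31 2031.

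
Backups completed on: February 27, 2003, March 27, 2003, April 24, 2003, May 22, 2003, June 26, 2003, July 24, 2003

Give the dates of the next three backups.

August 28, 2003; September 25, 2003; October 23, 2003

All dates are Thursdays, 28, 28, 28, 35, 28 days apart.
Specifically, the 4th Thursday of each month.
4th Thursday of August 2003: August 28, 2003.
4th Thursday of September 2003: September 25, 2003.
4th Thursday of October 2003: October 23, 2003.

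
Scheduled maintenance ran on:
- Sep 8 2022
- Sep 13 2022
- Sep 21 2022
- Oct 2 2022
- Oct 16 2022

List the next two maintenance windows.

Nov 2 2022, Nov 22 2022

Intervals are 5, 8, 11, 14 days — an arithmetic progression with common difference 3.
Next gap: 17 days. Oct 16 2022 + 17 days = Nov 2 2022.
Next gap: 20 days. Nov 2 2022 + 20 days = Nov 22 2022.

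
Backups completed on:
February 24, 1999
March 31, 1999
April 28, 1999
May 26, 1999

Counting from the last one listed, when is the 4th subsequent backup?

September 29, 1999

All Wednesdays; the gaps (35, 28, 28) vary with month length.
This is the last Wednesday of each month.
Last Wednesday of June 1999: June 30, 1999.
Last Wednesday of July 1999: July 28, 1999.
August 1999 ends with Wednesday August 25, 1999.
September 1999 ends with Wednesday September 29, 1999.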